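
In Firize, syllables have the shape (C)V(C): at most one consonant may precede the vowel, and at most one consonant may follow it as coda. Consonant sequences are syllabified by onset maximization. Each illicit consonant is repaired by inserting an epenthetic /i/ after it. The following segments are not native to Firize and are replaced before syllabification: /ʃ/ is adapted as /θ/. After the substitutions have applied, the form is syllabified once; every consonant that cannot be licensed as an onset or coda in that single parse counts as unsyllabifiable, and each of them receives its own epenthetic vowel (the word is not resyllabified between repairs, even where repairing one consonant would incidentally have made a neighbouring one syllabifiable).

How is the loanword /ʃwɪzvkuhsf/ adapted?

θiwɪzvikuhsifi

Substitution: /ʃ/ → /θ/, giving /θwɪzvkuhsf/.
Under (C)V(C), the unsyllabifiable consonants are /θ/, /v/, /s/, /f/ (at most one coda consonant is licensed; onsets are limited to one consonant).
Inserting the epenthetic vowel yields /θ/ → /θi/, /v/ → /vi/, /s/ → /si/, /f/ → /fi/.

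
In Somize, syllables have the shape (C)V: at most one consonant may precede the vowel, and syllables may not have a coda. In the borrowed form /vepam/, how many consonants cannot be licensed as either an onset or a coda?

Under (C)V, the unsyllabifiable consonants are /m/ (no codas are permitted; onsets are limited to one consonant).

1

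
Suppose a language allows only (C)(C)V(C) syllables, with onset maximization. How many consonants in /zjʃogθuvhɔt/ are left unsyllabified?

Syllabifying with onset maximization leaves /z/ stranded (at most one coda consonant is licensed; onsets may contain at most 2 consonants).

1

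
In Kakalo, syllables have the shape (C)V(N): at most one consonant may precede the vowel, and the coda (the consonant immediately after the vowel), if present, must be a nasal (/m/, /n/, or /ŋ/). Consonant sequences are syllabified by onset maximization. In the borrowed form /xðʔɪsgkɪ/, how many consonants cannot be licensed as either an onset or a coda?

The consonants /x/, /ð/, /s/, /g/ cannot be parsed into a legal (C)V(N) syllable (only a nasal (/m/, /n/, or /ŋ/) is licensed in coda position; onsets are limited to one consonant).

4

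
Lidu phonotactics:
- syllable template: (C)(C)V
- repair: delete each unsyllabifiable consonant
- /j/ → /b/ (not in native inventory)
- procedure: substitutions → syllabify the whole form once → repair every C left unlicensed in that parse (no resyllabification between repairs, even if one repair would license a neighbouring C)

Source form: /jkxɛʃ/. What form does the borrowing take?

Substitution: /j/ → /b/, giving /bkxɛʃ/.
The consonants /b/, /ʃ/ cannot be parsed into a legal (C)(C)V syllable (no codas are permitted; onsets may contain at most 2 consonants).
Deleting the stranded consonants removes /b/, /ʃ/.

kxɛ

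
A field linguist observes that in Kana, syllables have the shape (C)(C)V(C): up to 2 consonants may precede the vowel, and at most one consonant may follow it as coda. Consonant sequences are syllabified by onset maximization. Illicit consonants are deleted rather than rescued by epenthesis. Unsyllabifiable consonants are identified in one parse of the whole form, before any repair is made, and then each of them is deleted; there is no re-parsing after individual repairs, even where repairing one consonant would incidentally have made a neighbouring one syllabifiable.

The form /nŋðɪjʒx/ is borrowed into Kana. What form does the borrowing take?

Under (C)(C)V(C), the unsyllabifiable consonants are /n/, /ʒ/, /x/ (at most one coda consonant is licensed; onsets may contain at most 2 consonants).
Deleting the stranded consonants removes /n/, /ʒ/, /x/.

ŋðɪj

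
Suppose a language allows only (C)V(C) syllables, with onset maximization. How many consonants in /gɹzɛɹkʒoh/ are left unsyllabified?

Syllabifying with onset maximization leaves /g/, /ɹ/, /k/ stranded (at most one coda consonant is licensed; onsets are limited to one consonant).

3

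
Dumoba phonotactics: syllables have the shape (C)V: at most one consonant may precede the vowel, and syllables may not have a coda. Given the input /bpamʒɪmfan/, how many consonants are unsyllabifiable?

Under (C)V, the unsyllabifiable consonants are /b/, /m/, /m/, /n/ (no codas are permitted; onsets are limited to one consonant).

4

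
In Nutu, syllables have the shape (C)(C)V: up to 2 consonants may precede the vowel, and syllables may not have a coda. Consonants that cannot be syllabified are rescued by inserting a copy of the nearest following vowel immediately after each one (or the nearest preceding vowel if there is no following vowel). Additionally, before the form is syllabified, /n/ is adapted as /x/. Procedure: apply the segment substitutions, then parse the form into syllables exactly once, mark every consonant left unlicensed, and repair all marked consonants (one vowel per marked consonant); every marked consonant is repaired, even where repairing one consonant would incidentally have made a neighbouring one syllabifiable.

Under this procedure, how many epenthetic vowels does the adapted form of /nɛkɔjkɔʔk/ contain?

2

After substitution the input is /xɛkɔjkɔʔk/.
The unsyllabifiable consonants are /ʔ/, /k/; each receives one epenthetic vowel.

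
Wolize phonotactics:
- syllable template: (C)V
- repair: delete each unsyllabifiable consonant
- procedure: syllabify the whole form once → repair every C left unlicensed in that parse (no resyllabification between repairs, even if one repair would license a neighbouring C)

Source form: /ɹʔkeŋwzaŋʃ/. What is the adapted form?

The consonants /ɹ/, /ʔ/, /ŋ/, /w/, /ŋ/, /ʃ/ cannot be parsed into a legal (C)V syllable (no codas are permitted; onsets are limited to one consonant).
Deletion applies to /ɹ/, /ʔ/, /ŋ/, /w/, /ŋ/, /ʃ/.

keza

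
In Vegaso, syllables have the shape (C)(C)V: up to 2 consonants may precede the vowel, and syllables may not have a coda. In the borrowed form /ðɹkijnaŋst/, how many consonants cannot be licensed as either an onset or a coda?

Under (C)(C)V, the unsyllabifiable consonants are /ð/, /ŋ/, /s/, /t/ (no codas are permitted; onsets may contain at most 2 consonants).

4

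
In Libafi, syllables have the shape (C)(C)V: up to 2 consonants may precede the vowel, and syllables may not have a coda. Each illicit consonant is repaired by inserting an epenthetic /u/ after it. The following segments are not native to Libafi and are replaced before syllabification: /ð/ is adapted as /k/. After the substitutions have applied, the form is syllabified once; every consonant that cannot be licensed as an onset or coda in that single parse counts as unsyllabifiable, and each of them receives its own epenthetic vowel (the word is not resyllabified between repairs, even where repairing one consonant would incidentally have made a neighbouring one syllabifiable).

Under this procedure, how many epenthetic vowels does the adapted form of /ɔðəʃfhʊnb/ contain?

After substitution the input is /ɔkəʃfhʊnb/.
The unsyllabifiable consonants are /ʃ/, /n/, /b/; each receives one epenthetic vowel.

3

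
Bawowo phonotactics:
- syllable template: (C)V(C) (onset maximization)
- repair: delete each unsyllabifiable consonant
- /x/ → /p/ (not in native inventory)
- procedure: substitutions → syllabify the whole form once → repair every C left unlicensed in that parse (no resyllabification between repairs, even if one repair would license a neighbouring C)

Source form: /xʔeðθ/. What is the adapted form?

Substitution: /x/ → /p/, giving /pʔeðθ/.
Under (C)V(C), the unsyllabifiable consonants are /p/, /θ/ (at most one coda consonant is licensed; onsets are limited to one consonant).
Deleting the stranded consonants removes /p/, /θ/.

ʔeð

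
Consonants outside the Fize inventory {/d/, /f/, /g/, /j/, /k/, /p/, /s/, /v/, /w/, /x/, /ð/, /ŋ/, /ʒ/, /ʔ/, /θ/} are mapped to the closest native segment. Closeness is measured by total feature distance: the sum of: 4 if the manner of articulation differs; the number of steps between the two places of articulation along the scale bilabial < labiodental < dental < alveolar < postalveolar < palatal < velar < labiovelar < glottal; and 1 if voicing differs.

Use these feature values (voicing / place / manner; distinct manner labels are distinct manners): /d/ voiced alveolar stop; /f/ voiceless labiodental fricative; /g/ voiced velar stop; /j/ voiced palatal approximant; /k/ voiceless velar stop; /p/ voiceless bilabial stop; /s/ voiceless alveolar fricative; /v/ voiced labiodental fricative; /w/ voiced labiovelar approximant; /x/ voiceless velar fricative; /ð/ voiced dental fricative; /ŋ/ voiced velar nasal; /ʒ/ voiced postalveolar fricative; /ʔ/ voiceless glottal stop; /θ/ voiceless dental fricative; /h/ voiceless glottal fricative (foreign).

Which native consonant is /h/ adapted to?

/x/ is closest: same manner (fricative), place distance 2 (glottal→velar), same voicing; total 2. Next closest is /ʔ/ at distance 4.

x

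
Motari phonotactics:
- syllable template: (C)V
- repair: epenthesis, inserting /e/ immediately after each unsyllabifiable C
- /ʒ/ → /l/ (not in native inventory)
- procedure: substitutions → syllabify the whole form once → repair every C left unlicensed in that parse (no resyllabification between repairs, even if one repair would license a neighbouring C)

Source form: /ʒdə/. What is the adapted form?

ledə

Substitution: /ʒ/ → /l/, giving /ldə/.
Syllabifying with onset maximization leaves /l/ stranded (no codas are permitted; onsets are limited to one consonant).
Epenthesis after each stranded consonant: /l/ → /le/.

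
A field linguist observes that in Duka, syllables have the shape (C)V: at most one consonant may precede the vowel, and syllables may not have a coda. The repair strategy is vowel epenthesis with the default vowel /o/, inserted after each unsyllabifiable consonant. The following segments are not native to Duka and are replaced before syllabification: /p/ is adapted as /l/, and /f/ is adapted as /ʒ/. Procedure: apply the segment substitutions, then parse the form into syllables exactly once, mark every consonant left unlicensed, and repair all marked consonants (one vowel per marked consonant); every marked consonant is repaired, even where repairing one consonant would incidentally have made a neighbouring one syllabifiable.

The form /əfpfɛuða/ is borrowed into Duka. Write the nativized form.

əʒoloʒɛuða

Substitution: /f/ → /ʒ/, /p/ → /l/, giving /əʒlʒɛuða/.
Under (C)V, the unsyllabifiable consonants are /ʒ/, /l/ (no codas are permitted; onsets are limited to one consonant).
Each unlicensed consonant becomes the onset of a new syllable: /ʒ/ → /ʒo/, /l/ → /lo/.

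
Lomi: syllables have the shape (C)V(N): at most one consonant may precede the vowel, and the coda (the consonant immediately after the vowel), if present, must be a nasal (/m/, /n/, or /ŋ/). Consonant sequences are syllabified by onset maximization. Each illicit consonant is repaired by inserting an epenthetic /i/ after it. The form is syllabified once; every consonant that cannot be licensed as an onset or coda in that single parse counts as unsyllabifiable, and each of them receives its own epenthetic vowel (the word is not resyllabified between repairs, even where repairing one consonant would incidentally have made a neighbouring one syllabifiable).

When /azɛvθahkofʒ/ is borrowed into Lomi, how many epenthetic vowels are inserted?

The unsyllabifiable consonants are /v/, /h/, /f/, /ʒ/; each receives one epenthetic vowel.

4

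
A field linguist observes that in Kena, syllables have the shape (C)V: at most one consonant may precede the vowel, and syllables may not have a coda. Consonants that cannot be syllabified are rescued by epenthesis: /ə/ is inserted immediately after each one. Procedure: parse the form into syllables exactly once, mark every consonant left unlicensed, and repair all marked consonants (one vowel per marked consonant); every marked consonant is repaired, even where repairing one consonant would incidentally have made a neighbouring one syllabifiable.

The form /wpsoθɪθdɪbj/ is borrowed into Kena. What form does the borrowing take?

Syllabifying with onset maximization leaves /w/, /p/, /θ/, /b/, /j/ stranded (no codas are permitted; onsets are limited to one consonant).
Epenthesis after each stranded consonant: /w/ → /wə/, /p/ → /pə/, /θ/ → /θə/, /b/ → /bə/, /j/ → /jə/.

wəpəsoθɪθədɪbəjə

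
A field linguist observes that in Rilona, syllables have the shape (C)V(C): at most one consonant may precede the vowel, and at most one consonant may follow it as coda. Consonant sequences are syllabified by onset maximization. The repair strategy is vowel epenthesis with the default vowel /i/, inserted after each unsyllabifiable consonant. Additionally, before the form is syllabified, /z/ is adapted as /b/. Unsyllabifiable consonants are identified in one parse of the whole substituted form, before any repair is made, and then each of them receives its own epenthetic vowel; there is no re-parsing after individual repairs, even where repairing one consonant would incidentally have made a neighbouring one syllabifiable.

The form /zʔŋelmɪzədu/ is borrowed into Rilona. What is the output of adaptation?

biʔiŋelmɪbədu

Substitution: /z/ → /b/, giving /bʔŋelmɪbədu/.
The consonants /b/, /ʔ/ cannot be parsed into a legal (C)V(C) syllable (at most one coda consonant is licensed; onsets are limited to one consonant).
Inserting the epenthetic vowel yields /b/ → /bi/, /ʔ/ → /ʔi/.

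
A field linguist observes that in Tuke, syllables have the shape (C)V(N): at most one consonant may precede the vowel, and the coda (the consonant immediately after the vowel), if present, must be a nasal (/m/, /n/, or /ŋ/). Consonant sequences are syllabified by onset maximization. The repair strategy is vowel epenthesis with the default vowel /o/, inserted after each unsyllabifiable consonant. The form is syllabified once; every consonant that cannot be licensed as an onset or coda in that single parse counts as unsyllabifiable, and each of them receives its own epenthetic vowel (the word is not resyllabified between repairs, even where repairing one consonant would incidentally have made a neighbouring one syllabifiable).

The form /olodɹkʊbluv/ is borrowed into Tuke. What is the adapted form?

olodoɹokʊboluvo

The consonants /d/, /ɹ/, /b/, /v/ cannot be parsed into a legal (C)V(N) syllable (only a nasal (/m/, /n/, or /ŋ/) is licensed in coda position; onsets are limited to one consonant).
Inserting the epenthetic vowel yields /d/ → /do/, /ɹ/ → /ɹo/, /b/ → /bo/, /v/ → /vo/.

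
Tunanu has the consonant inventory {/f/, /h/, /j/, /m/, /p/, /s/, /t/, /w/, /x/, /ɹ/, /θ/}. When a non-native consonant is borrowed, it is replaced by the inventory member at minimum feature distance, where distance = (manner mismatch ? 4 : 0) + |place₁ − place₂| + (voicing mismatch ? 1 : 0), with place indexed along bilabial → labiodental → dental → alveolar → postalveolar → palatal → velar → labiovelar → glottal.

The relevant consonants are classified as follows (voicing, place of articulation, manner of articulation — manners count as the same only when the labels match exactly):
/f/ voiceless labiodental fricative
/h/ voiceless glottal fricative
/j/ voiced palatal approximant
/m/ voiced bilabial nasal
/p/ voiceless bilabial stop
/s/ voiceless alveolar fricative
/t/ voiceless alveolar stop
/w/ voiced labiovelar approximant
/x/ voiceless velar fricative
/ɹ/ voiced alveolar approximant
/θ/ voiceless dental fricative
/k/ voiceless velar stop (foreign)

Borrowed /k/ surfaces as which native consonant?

t

/t/ is closest: same manner (stop), place distance 3 (velar→alveolar), same voicing; total 3. Next closest is /x/ at distance 4.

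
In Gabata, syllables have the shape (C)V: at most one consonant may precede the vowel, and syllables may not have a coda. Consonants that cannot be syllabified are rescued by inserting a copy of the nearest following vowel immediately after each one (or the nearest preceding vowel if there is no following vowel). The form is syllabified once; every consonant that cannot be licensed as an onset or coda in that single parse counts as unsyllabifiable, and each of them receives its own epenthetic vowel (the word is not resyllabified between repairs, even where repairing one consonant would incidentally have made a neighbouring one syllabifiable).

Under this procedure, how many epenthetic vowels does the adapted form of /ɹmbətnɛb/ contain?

The unsyllabifiable consonants are /ɹ/, /m/, /t/, /b/; each receives one epenthetic vowel.

4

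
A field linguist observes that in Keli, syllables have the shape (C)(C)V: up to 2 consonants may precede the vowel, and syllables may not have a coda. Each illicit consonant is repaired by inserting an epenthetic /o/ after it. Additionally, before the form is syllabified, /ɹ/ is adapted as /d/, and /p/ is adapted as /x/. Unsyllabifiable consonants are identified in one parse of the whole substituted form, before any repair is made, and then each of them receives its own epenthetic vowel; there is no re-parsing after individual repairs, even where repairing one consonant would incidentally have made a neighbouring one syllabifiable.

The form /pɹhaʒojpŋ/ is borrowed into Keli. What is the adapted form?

xodhaʒojoxoŋo

Substitution: /p/ → /x/, /ɹ/ → /d/, giving /xdhaʒojxŋ/.
The consonants /x/, /j/, /x/, /ŋ/ cannot be parsed into a legal (C)(C)V syllable (no codas are permitted; onsets may contain at most 2 consonants).
Epenthesis after each stranded consonant: /x/ → /xo/, /j/ → /jo/, /x/ → /xo/, /ŋ/ → /ŋo/.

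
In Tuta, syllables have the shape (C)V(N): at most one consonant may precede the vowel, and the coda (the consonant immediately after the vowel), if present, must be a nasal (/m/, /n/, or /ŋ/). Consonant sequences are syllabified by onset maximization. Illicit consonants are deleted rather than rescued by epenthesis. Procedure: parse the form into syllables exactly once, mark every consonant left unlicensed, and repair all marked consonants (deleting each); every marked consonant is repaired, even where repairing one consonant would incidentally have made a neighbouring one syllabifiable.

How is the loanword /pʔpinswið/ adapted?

pinwi

Under (C)V(N), the unsyllabifiable consonants are /p/, /ʔ/, /s/, /ð/ (only a nasal (/m/, /n/, or /ŋ/) is licensed in coda position; onsets are limited to one consonant).
Each unlicensed consonant is deleted: /p/, /ʔ/, /s/, /ð/.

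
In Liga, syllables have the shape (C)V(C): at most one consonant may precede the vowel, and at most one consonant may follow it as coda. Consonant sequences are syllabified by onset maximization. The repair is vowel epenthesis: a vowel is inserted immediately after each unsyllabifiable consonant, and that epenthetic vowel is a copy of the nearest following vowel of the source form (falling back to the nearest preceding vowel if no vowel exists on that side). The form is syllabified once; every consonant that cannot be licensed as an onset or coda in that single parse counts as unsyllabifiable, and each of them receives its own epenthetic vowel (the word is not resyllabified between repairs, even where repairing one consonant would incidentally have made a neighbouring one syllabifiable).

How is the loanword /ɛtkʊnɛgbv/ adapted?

ɛtkʊnɛgbɛvɛ

The consonants /b/, /v/ cannot be parsed into a legal (C)V(C) syllable (at most one coda consonant is licensed; onsets are limited to one consonant).
Inserting the epenthetic vowel yields /b/ → /bɛ/, /v/ → /vɛ/.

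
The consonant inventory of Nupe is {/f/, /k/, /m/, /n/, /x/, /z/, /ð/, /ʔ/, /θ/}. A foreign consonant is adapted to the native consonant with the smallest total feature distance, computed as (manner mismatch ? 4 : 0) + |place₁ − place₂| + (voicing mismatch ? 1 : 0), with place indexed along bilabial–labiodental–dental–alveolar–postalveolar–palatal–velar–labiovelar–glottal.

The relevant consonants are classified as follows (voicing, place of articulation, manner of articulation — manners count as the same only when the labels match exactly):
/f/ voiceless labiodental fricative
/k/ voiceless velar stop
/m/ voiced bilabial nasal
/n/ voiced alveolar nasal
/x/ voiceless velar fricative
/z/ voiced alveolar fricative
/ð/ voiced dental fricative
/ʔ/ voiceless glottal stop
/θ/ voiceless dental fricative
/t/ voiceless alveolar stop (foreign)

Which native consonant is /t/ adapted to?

/k/ is closest: same manner (stop), place distance 3 (alveolar→velar), same voicing; total 3. Next closest is /n/ at distance 5.

k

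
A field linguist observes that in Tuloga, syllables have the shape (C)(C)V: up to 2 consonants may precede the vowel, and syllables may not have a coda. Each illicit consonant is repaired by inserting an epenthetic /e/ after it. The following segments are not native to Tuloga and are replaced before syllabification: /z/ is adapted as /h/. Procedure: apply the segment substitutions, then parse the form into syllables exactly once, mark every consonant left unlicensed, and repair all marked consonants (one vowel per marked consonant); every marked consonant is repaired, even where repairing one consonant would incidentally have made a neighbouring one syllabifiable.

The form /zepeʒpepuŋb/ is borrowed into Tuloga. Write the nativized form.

hepeʒpepuŋebe

Substitution: /z/ → /h/, giving /hepeʒpepuŋb/.
Syllabifying with onset maximization leaves /ŋ/, /b/ stranded (no codas are permitted; onsets may contain at most 2 consonants).
Inserting the epenthetic vowel yields /ŋ/ → /ŋe/, /b/ → /be/.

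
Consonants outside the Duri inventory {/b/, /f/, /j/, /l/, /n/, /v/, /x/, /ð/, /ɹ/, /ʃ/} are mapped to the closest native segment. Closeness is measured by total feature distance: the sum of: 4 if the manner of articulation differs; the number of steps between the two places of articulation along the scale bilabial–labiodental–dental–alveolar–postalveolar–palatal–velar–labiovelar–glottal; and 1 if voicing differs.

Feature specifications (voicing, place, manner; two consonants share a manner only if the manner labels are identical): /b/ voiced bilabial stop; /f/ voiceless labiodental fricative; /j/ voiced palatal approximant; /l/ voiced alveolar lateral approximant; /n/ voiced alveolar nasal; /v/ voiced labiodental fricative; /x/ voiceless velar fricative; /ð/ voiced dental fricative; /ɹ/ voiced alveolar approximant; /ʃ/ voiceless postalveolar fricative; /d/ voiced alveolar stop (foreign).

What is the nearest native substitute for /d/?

/b/ is closest: same manner (stop), place distance 3 (alveolar→bilabial), same voicing; total 3. Next closest is /l/ at distance 4.

b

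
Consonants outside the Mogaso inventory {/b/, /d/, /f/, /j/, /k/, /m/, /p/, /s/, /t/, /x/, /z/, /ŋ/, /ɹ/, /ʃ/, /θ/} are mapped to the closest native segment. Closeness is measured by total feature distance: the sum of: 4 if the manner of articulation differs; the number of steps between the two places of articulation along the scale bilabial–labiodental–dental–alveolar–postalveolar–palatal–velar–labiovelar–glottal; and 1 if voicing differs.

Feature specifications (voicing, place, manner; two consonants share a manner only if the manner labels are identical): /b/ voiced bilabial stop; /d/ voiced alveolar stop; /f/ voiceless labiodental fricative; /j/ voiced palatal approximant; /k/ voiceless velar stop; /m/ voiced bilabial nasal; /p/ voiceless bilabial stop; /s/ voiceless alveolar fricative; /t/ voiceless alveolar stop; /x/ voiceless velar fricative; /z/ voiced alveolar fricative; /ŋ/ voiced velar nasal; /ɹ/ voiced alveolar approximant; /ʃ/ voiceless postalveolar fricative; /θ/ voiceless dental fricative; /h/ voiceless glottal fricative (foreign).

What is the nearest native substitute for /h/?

x

/x/ is closest: same manner (fricative), place distance 2 (glottal→velar), same voicing; total 2. Next closest is /ʃ/ at distance 4.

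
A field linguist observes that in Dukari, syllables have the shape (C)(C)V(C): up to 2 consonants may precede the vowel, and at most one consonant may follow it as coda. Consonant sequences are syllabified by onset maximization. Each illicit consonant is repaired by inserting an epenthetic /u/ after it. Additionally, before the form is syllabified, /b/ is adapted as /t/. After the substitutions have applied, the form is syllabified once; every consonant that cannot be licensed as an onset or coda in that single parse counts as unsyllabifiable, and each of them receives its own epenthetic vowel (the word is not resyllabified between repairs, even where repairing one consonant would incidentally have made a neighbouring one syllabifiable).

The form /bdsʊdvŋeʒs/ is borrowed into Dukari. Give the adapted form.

Substitution: /b/ → /t/, giving /tdsʊdvŋeʒs/.
Under (C)(C)V(C), the unsyllabifiable consonants are /t/, /s/ (at most one coda consonant is licensed; onsets may contain at most 2 consonants).
Epenthesis after each stranded consonant: /t/ → /tu/, /s/ → /su/.

tudsʊdvŋeʒsu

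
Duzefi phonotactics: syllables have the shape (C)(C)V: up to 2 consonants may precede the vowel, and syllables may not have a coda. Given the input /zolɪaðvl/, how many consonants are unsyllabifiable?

3

The consonants /ð/, /v/, /l/ cannot be parsed into a legal (C)(C)V syllable (no codas are permitted; onsets may contain at most 2 consonants).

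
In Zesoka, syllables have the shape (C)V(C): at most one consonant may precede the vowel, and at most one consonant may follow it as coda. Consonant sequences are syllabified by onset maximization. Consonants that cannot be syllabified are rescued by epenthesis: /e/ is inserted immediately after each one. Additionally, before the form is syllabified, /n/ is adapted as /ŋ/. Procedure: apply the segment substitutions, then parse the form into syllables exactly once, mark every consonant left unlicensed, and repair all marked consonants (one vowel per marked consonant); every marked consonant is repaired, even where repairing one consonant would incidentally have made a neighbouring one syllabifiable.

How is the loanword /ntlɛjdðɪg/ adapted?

Substitution: /n/ → /ŋ/, giving /ŋtlɛjdðɪg/.
Syllabifying with onset maximization leaves /ŋ/, /t/, /d/ stranded (at most one coda consonant is licensed; onsets are limited to one consonant).
Epenthesis after each stranded consonant: /ŋ/ → /ŋe/, /t/ → /te/, /d/ → /de/.

ŋetelɛjdeðɪg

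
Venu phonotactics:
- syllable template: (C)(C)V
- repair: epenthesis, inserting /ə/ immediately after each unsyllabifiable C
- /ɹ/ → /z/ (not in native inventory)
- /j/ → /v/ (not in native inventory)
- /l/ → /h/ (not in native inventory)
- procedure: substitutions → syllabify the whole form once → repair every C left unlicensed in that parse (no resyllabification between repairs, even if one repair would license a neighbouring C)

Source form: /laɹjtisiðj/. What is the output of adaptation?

hazəvtisiðəvə

Substitution: /l/ → /h/, /ɹ/ → /z/, /j/ → /v/, giving /hazvtisiðv/.
Under (C)(C)V, the unsyllabifiable consonants are /z/, /ð/, /v/ (no codas are permitted; onsets may contain at most 2 consonants).
Epenthesis after each stranded consonant: /z/ → /zə/, /ð/ → /ðə/, /v/ → /və/.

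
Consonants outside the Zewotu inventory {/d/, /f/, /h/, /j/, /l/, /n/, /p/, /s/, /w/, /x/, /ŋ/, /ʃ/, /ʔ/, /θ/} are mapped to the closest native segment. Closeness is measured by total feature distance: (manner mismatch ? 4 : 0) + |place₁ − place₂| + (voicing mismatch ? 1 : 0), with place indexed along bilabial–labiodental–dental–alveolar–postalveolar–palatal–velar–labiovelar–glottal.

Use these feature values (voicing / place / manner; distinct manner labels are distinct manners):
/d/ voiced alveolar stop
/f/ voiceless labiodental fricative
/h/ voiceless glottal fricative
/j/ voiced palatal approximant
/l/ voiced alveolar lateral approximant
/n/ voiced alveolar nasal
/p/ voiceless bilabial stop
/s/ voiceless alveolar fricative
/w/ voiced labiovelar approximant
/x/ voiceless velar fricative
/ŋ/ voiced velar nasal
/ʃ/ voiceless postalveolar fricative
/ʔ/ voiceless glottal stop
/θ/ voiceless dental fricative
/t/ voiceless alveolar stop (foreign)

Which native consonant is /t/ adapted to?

d

/d/ is closest: same manner (stop), place distance 0 (alveolar→alveolar), voicing differs (+1); total 1. Next closest is /p/ at distance 3.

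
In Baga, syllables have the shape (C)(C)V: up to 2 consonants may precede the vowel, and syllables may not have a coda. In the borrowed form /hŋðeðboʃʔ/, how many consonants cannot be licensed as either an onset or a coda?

3

The consonants /h/, /ʃ/, /ʔ/ cannot be parsed into a legal (C)(C)V syllable (no codas are permitted; onsets may contain at most 2 consonants).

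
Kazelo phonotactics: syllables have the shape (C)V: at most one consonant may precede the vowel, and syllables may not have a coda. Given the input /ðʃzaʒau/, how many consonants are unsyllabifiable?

Syllabifying with onset maximization leaves /ð/, /ʃ/ stranded (no codas are permitted; onsets are limited to one consonant).

2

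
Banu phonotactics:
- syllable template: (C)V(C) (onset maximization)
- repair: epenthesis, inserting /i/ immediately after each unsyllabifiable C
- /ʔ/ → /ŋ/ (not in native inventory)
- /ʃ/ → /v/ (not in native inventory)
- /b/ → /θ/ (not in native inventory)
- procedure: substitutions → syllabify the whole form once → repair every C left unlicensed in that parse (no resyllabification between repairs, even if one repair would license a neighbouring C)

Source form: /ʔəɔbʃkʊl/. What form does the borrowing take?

ŋəɔθvikʊl

Substitution: /ʔ/ → /ŋ/, /b/ → /θ/, /ʃ/ → /v/, giving /ŋəɔθvkʊl/.
The consonants /v/ cannot be parsed into a legal (C)V(C) syllable (at most one coda consonant is licensed; onsets are limited to one consonant).
Inserting the epenthetic vowel yields /v/ → /vi/.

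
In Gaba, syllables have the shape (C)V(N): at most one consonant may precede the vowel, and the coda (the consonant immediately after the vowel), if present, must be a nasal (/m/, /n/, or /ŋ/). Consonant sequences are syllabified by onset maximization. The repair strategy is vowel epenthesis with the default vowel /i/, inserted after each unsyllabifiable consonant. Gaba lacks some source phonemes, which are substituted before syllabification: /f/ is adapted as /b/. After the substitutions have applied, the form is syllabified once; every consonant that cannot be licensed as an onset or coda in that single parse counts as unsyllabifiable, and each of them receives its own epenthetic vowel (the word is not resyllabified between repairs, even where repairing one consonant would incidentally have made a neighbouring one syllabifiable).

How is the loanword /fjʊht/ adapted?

Substitution: /f/ → /b/, giving /bjʊht/.
The consonants /b/, /h/, /t/ cannot be parsed into a legal (C)V(N) syllable (only a nasal (/m/, /n/, or /ŋ/) is licensed in coda position; onsets are limited to one consonant).
Epenthesis after each stranded consonant: /b/ → /bi/, /h/ → /hi/, /t/ → /ti/.

bijʊhiti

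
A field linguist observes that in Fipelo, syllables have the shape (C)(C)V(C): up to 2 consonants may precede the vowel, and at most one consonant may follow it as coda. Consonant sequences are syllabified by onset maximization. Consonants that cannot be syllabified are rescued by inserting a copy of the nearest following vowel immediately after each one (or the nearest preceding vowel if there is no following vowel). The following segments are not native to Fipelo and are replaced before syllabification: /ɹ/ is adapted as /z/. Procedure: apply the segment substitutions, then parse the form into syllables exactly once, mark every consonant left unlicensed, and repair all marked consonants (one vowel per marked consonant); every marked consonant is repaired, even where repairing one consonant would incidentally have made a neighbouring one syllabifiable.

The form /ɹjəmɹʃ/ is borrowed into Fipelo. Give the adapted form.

Substitution: /ɹ/ → /z/, giving /zjəmzʃ/.
Under (C)(C)V(C), the unsyllabifiable consonants are /z/, /ʃ/ (at most one coda consonant is licensed; onsets may contain at most 2 consonants).
Each unlicensed consonant becomes the onset of a new syllable: /z/ → /zə/, /ʃ/ → /ʃə/.

zjəmzəʃə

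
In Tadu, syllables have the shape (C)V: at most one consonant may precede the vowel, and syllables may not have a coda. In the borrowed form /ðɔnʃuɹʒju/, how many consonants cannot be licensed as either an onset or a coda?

3

Syllabifying with onset maximization leaves /n/, /ɹ/, /ʒ/ stranded (no codas are permitted; onsets are limited to one consonant).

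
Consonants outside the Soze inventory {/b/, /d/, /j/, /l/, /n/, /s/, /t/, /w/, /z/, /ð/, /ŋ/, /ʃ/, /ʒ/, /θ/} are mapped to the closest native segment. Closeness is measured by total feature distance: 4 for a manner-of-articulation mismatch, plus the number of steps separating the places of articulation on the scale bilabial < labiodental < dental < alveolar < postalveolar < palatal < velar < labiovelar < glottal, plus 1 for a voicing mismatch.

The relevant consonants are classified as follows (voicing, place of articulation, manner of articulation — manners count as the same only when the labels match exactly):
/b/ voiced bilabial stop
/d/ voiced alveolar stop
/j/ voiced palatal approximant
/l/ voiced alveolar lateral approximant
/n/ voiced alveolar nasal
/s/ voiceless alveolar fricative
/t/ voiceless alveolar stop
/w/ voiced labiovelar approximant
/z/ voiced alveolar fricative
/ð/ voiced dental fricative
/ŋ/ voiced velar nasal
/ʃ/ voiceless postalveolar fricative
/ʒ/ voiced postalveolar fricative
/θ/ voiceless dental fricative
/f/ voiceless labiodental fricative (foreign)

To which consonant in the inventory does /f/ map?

θ

/θ/ is closest: same manner (fricative), place distance 1 (labiodental→dental), same voicing; total 1. Next closest is /s/ at distance 2.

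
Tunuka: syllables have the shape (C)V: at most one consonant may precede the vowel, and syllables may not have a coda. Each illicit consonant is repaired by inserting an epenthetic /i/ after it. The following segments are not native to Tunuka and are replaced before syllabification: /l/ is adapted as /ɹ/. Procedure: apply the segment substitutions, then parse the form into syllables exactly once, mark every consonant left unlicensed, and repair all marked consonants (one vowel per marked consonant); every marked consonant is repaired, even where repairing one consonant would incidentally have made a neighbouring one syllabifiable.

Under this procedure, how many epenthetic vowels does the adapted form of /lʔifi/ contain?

After substitution the input is /ɹʔifi/.
The unsyllabifiable consonants are /ɹ/; each receives one epenthetic vowel.

1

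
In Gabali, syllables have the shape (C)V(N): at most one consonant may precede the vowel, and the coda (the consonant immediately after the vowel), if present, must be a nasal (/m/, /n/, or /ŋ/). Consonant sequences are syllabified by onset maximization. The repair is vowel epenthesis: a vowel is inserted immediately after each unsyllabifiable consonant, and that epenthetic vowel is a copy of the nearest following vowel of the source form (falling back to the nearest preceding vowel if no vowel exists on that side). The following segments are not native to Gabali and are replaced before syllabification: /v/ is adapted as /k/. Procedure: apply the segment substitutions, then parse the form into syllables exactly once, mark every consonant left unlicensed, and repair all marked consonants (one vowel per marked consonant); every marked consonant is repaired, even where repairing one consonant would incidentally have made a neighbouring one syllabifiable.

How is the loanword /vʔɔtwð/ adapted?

kɔʔɔtɔwɔðɔ

Substitution: /v/ → /k/, giving /kʔɔtwð/.
The consonants /k/, /t/, /w/, /ð/ cannot be parsed into a legal (C)V(N) syllable (only a nasal (/m/, /n/, or /ŋ/) is licensed in coda position; onsets are limited to one consonant).
Each unlicensed consonant becomes the onset of a new syllable: /k/ → /kɔ/, /t/ → /tɔ/, /w/ → /wɔ/, /ð/ → /ðɔ/.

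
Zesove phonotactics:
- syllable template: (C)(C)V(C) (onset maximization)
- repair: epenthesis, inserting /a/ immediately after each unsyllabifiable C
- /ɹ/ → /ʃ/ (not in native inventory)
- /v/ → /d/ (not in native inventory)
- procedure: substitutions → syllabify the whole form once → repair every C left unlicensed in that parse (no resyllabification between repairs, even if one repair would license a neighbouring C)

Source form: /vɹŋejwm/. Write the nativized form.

Substitution: /v/ → /d/, /ɹ/ → /ʃ/, giving /dʃŋejwm/.
Under (C)(C)V(C), the unsyllabifiable consonants are /d/, /w/, /m/ (at most one coda consonant is licensed; onsets may contain at most 2 consonants).
Epenthesis after each stranded consonant: /d/ → /da/, /w/ → /wa/, /m/ → /ma/.

daʃŋejwama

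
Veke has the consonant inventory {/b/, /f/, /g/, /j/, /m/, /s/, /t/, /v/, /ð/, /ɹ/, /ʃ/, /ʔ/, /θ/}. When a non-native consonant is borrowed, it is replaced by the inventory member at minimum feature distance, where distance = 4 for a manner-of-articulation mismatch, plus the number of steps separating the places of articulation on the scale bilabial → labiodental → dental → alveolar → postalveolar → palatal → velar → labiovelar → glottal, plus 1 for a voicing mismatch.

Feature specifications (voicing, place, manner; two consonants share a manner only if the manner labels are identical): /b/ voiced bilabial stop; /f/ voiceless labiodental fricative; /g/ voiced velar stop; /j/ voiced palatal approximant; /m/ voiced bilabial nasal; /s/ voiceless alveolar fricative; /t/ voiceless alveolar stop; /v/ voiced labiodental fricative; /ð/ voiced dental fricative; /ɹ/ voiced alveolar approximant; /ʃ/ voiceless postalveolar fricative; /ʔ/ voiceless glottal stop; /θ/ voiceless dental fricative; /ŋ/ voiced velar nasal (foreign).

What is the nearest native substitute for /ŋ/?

g

/g/ is closest: manner differs (nasal→stop, +4), place distance 0 (velar→velar), same voicing; total 4. Next closest is /j/ at distance 5.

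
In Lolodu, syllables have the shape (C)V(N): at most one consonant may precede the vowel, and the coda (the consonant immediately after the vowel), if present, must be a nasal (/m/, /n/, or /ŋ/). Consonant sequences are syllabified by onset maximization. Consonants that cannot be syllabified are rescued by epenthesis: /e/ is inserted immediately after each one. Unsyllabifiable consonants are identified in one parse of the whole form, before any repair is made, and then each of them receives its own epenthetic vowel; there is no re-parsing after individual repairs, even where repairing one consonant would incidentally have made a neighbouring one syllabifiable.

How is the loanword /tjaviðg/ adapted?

tejaviðege

Syllabifying with onset maximization leaves /t/, /ð/, /g/ stranded (only a nasal (/m/, /n/, or /ŋ/) is licensed in coda position; onsets are limited to one consonant).
Epenthesis after each stranded consonant: /t/ → /te/, /ð/ → /ðe/, /g/ → /ge/.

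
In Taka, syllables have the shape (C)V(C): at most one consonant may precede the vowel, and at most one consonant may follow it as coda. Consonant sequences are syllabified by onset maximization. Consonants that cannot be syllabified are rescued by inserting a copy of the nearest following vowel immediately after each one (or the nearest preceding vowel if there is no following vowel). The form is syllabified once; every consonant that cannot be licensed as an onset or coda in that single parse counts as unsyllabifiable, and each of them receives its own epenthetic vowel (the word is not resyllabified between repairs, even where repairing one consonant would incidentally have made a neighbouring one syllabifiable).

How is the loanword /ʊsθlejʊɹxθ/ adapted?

ʊsθelejʊɹxʊθʊ

Syllabifying with onset maximization leaves /θ/, /x/, /θ/ stranded (at most one coda consonant is licensed; onsets are limited to one consonant).
Inserting the epenthetic vowel yields /θ/ → /θe/, /x/ → /xʊ/, /θ/ → /θʊ/.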